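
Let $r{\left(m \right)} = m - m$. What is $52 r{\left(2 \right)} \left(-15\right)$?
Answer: $0$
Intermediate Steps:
$r{\left(m \right)} = 0$
$52 r{\left(2 \right)} \left(-15\right) = 52 \cdot 0 \left(-15\right) = 52 \cdot 0 = 0$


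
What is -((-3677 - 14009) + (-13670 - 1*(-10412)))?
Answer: 20944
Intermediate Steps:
-((-3677 - 14009) + (-13670 - 1*(-10412))) = -(-17686 + (-13670 + 10412)) = -(-17686 - 3258) = -1*(-20944) = 20944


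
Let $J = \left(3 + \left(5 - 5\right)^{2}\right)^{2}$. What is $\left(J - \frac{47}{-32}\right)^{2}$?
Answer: $\frac{112225}{1024} \approx 109.59$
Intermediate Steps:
$J = 9$ ($J = \left(3 + 0^{2}\right)^{2} = \left(3 + 0\right)^{2} = 3^{2} = 9$)
$\left(J - \frac{47}{-32}\right)^{2} = \left(9 - \frac{47}{-32}\right)^{2} = \left(9 - - \frac{47}{32}\right)^{2} = \left(9 + \frac{47}{32}\right)^{2} = \left(\frac{335}{32}\right)^{2} = \frac{112225}{1024}$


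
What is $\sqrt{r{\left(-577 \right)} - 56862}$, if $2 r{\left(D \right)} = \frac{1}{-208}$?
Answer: $\frac{i \sqrt{615019418}}{104} \approx 238.46 i$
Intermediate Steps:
$r{\left(D \right)} = - \frac{1}{416}$ ($r{\left(D \right)} = \frac{1}{2 \left(-208\right)} = \frac{1}{2} \left(- \frac{1}{208}\right) = - \frac{1}{416}$)
$\sqrt{r{\left(-577 \right)} - 56862} = \sqrt{- \frac{1}{416} - 56862} = \sqrt{- \frac{23654593}{416}} = \frac{i \sqrt{615019418}}{104}$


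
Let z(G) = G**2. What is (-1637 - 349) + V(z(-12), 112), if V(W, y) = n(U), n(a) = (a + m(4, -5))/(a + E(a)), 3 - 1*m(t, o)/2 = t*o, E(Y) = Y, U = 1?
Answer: -3925/2 ≈ -1962.5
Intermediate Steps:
m(t, o) = 6 - 2*o*t (m(t, o) = 6 - 2*t*o = 6 - 2*o*t)
n(a) = (46 + a)/(2*a) (n(a) = (a + (6 - 2*(-5)*4))/(a + a) = (a + (6 + 40))/((2*a)) = (a + 46)*(1/(2*a)) = (46 + a)*(1/(2*a)) = (46 + a)/(2*a))
V(W, y) = 47/2 (V(W, y) = (1/2)*(46 + 1)/1 = (1/2)*1*47 = 47/2)
(-1637 - 349) + V(z(-12), 112) = (-1637 - 349) + 47/2 = -1986 + 47/2 = -3925/2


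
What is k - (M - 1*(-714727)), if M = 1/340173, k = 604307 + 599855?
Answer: 166492572254/340173 ≈ 4.8944e+5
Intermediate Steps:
k = 1204162
M = 1/340173 ≈ 2.9397e-6
k - (M - 1*(-714727)) = 1204162 - (1/340173 - 1*(-714727)) = 1204162 - (1/340173 + 714727) = 1204162 - 1*243130827772/340173 = 1204162 - 243130827772/340173 = 166492572254/340173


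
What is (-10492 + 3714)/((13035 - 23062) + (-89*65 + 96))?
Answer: 3389/7858 ≈ 0.43128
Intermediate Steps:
(-10492 + 3714)/((13035 - 23062) + (-89*65 + 96)) = -6778/(-10027 + (-5785 + 96)) = -6778/(-10027 - 5689) = -6778/(-15716) = -6778*(-1/15716) = 3389/7858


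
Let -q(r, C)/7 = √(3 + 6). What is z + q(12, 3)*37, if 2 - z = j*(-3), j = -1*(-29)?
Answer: -688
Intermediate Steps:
j = 29
q(r, C) = -21 (q(r, C) = -7*√(3 + 6) = -7*√9 = -7*3 = -21)
z = 89 (z = 2 - 29*(-3) = 2 - 1*(-87) = 2 + 87 = 89)
z + q(12, 3)*37 = 89 - 21*37 = 89 - 777 = -688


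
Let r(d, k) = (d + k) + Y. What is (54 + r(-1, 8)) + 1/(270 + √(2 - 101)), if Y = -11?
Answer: 405580/8111 - I*√11/24333 ≈ 50.004 - 0.0001363*I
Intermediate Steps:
r(d, k) = -11 + d + k (r(d, k) = (d + k) - 11 = -11 + d + k)
(54 + r(-1, 8)) + 1/(270 + √(2 - 101)) = (54 + (-11 - 1 + 8)) + 1/(270 + √(2 - 101)) = (54 - 4) + 1/(270 + √(-99)) = 50 + 1/(270 + 3*I*√11)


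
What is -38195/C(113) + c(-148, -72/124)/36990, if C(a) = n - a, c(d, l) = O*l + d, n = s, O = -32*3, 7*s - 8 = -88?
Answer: 30658228079/99876699 ≈ 306.96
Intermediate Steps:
s = -80/7 (s = 8/7 + (⅐)*(-88) = 8/7 - 88/7 = -80/7 ≈ -11.429)
O = -96
n = -80/7 ≈ -11.429
c(d, l) = d - 96*l (c(d, l) = -96*l + d = d - 96*l)
C(a) = -80/7 - a
-38195/C(113) + c(-148, -72/124)/36990 = -38195/(-80/7 - 1*113) + (-148 - (-6912)/124)/36990 = -38195/(-80/7 - 113) + (-148 - (-6912)/124)*(1/36990) = -38195/(-871/7) + (-148 - 96*(-18/31))*(1/36990) = -38195*(-7/871) + (-148 + 1728/31)*(1/36990) = 267365/871 - 2860/31*1/36990 = 267365/871 - 286/114669 = 30658228079/99876699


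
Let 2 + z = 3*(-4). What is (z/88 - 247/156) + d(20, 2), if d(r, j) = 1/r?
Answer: -1117/660 ≈ -1.6924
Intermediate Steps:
z = -14 (z = -2 + 3*(-4) = -2 - 12 = -14)
(z/88 - 247/156) + d(20, 2) = (-14/88 - 247/156) + 1/20 = (-14*1/88 - 247*1/156) + 1/20 = (-7/44 - 19/12) + 1/20 = -115/66 + 1/20 = -1117/660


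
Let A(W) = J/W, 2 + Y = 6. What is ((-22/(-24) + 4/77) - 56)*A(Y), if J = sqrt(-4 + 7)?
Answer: -50849*sqrt(3)/3696 ≈ -23.829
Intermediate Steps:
Y = 4 (Y = -2 + 6 = 4)
J = sqrt(3) ≈ 1.7320
A(W) = sqrt(3)/W
((-22/(-24) + 4/77) - 56)*A(Y) = ((-22/(-24) + 4/77) - 56)*(sqrt(3)/4) = ((-22*(-1/24) + 4*(1/77)) - 56)*(sqrt(3)*(1/4)) = ((11/12 + 4/77) - 56)*(sqrt(3)/4) = (895/924 - 56)*(sqrt(3)/4) = -50849*sqrt(3)/3696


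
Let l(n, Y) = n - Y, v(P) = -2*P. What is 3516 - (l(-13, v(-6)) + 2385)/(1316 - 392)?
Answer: 811606/231 ≈ 3513.4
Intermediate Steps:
3516 - (l(-13, v(-6)) + 2385)/(1316 - 392) = 3516 - ((-13 - (-2)*(-6)) + 2385)/(1316 - 392) = 3516 - ((-13 - 1*12) + 2385)/924 = 3516 - ((-13 - 12) + 2385)/924 = 3516 - (-25 + 2385)/924 = 3516 - 2360/924 = 3516 - 1*590/231 = 3516 - 590/231 = 811606/231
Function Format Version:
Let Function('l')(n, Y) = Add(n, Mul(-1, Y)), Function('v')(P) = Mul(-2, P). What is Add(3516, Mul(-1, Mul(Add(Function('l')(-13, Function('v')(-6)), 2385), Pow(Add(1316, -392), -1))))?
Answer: Rational(811606, 231) ≈ 3513.4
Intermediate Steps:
Add(3516, Mul(-1, Mul(Add(Function('l')(-13, Function('v')(-6)), 2385), Pow(Add(1316, -392), -1)))) = Add(3516, Mul(-1, Mul(Add(Add(-13, Mul(-1, Mul(-2, -6))), 2385), Pow(Add(1316, -392), -1)))) = Add(3516, Mul(-1, Mul(Add(Add(-13, Mul(-1, 12)), 2385), Pow(924, -1)))) = Add(3516, Mul(-1, Mul(Add(Add(-13, -12), 2385), Rational(1, 924)))) = Add(3516, Mul(-1, Mul(Add(-25, 2385), Rational(1, 924)))) = Add(3516, Mul(-1, Mul(2360, Rational(1, 924)))) = Add(3516, Mul(-1, Rational(590, 231))) = Add(3516, Rational(-590, 231)) = Rational(811606, 231)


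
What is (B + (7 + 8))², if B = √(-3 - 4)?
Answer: (15 + I*√7)² ≈ 218.0 + 79.373*I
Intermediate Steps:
B = I*√7 (B = √(-7) = I*√7 ≈ 2.6458*I)
(B + (7 + 8))² = (I*√7 + (7 + 8))² = (I*√7 + 15)² = (15 + I*√7)²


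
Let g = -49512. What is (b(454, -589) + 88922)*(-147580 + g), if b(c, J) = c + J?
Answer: -17499207404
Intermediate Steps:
b(c, J) = J + c
(b(454, -589) + 88922)*(-147580 + g) = ((-589 + 454) + 88922)*(-147580 - 49512) = (-135 + 88922)*(-197092) = 88787*(-197092) = -17499207404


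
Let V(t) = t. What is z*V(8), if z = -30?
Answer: -240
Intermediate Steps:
z*V(8) = -30*8 = -240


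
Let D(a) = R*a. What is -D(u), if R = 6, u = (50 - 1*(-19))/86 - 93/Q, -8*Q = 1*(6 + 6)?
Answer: -16203/43 ≈ -376.81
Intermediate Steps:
Q = -3/2 (Q = -(6 + 6)/8 = -12/8 = -⅛*12 = -3/2 ≈ -1.5000)
u = 5401/86 (u = (50 - 1*(-19))/86 - 93/(-3/2) = (50 + 19)*(1/86) - 93*(-⅔) = 69*(1/86) + 62 = 69/86 + 62 = 5401/86 ≈ 62.802)
D(a) = 6*a
-D(u) = -6*5401/86 = -1*16203/43 = -16203/43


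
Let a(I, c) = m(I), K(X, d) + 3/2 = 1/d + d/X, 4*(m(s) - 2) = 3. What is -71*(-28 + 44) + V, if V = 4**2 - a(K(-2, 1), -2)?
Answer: -4491/4 ≈ -1122.8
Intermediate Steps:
m(s) = 11/4 (m(s) = 2 + (1/4)*3 = 2 + 3/4 = 11/4)
K(X, d) = -3/2 + 1/d + d/X (K(X, d) = -3/2 + (1/d + d/X) = -3/2 + 1/d + d/X)
a(I, c) = 11/4
V = 53/4 (V = 4**2 - 1*11/4 = 16 - 11/4 = 53/4 ≈ 13.250)
-71*(-28 + 44) + V = -71*(-28 + 44) + 53/4 = -71*16 + 53/4 = -1136 + 53/4 = -4491/4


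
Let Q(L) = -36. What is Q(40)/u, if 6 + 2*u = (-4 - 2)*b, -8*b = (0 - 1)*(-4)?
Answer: 24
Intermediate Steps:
b = -½ (b = -(0 - 1)*(-4)/8 = -(-1)*(-4)/8 = -⅛*4 = -½ ≈ -0.50000)
u = -3/2 (u = -3 + ((-4 - 2)*(-½))/2 = -3 + (-6*(-½))/2 = -3 + (½)*3 = -3 + 3/2 = -3/2 ≈ -1.5000)
Q(40)/u = -36/(-3/2) = -36*(-⅔) = 24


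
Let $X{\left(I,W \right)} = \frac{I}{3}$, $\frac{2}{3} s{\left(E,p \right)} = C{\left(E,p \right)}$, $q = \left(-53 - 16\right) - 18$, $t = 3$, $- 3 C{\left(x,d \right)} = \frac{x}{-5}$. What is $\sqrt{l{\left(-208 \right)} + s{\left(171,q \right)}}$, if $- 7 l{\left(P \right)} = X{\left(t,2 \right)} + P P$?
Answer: $\frac{i \sqrt{30201710}}{70} \approx 78.509 i$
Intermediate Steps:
$C{\left(x,d \right)} = \frac{x}{15}$ ($C{\left(x,d \right)} = - \frac{x \frac{1}{-5}}{3} = - \frac{x \left(- \frac{1}{5}\right)}{3} = - \frac{\left(- \frac{1}{5}\right) x}{3} = \frac{x}{15}$)
$q = -87$ ($q = -69 - 18 = -87$)
$s{\left(E,p \right)} = \frac{E}{10}$ ($s{\left(E,p \right)} = \frac{3 \frac{E}{15}}{2} = \frac{E}{10}$)
$X{\left(I,W \right)} = \frac{I}{3}$ ($X{\left(I,W \right)} = I \frac{1}{3} = \frac{I}{3}$)
$l{\left(P \right)} = - \frac{1}{7} - \frac{P^{2}}{7}$ ($l{\left(P \right)} = - \frac{\frac{1}{3} \cdot 3 + P P}{7} = - \frac{1 + P^{2}}{7} = - \frac{1}{7} - \frac{P^{2}}{7}$)
$\sqrt{l{\left(-208 \right)} + s{\left(171,q \right)}} = \sqrt{\left(- \frac{1}{7} - \frac{\left(-208\right)^{2}}{7}\right) + \frac{1}{10} \cdot 171} = \sqrt{\left(- \frac{1}{7} - \frac{43264}{7}\right) + \frac{171}{10}} = \sqrt{- \frac{43265}{7} + \frac{171}{10}} = \sqrt{- \frac{431453}{70}} = \frac{i \sqrt{30201710}}{70}$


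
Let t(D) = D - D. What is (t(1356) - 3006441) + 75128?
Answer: -2931313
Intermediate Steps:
t(D) = 0
(t(1356) - 3006441) + 75128 = (0 - 3006441) + 75128 = -3006441 + 75128 = -2931313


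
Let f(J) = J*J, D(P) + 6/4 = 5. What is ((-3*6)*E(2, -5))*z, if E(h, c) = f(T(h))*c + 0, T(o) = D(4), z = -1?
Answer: -2205/2 ≈ -1102.5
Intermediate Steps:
D(P) = 7/2 (D(P) = -3/2 + 5 = 7/2)
T(o) = 7/2
f(J) = J**2
E(h, c) = 49*c/4 (E(h, c) = (7/2)**2*c + 0 = 49*c/4 + 0 = 49*c/4)
((-3*6)*E(2, -5))*z = ((-3*6)*((49/4)*(-5)))*(-1) = -18*(-245/4)*(-1) = (2205/2)*(-1) = -2205/2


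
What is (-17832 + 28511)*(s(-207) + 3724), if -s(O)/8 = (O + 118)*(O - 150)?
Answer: -2674662340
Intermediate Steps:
s(O) = -8*(-150 + O)*(118 + O) (s(O) = -8*(O + 118)*(O - 150) = -8*(118 + O)*(-150 + O) = -8*(-150 + O)*(118 + O))
(-17832 + 28511)*(s(-207) + 3724) = (-17832 + 28511)*((141600 - 8*(-207)² + 256*(-207)) + 3724) = 10679*((141600 - 8*42849 - 52992) + 3724) = 10679*((141600 - 342792 - 52992) + 3724) = 10679*(-254184 + 3724) = 10679*(-250460) = -2674662340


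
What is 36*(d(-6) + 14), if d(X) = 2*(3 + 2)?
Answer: 864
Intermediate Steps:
d(X) = 10 (d(X) = 2*5 = 10)
36*(d(-6) + 14) = 36*(10 + 14) = 36*24 = 864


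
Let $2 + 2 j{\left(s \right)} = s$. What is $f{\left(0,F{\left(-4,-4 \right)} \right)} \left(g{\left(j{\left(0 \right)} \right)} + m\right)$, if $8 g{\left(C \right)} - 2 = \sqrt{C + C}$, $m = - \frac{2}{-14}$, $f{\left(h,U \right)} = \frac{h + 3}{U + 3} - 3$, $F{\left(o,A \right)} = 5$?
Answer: $- \frac{33}{32} - \frac{21 i \sqrt{2}}{64} \approx -1.0313 - 0.46404 i$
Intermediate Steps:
$f{\left(h,U \right)} = -3 + \frac{3 + h}{3 + U}$ ($f{\left(h,U \right)} = \frac{3 + h}{3 + U} - 3 = -3 + \frac{3 + h}{3 + U}$)
$j{\left(s \right)} = -1 + \frac{s}{2}$
$m = \frac{1}{7}$ ($m = \left(-2\right) \left(- \frac{1}{14}\right) = \frac{1}{7} \approx 0.14286$)
$g{\left(C \right)} = \frac{1}{4} + \frac{\sqrt{2} \sqrt{C}}{8}$ ($g{\left(C \right)} = \frac{1}{4} + \frac{\sqrt{C + C}}{8} = \frac{1}{4} + \frac{\sqrt{2 C}}{8} = \frac{1}{4} + \frac{\sqrt{2} \sqrt{C}}{8}$)
$f{\left(0,F{\left(-4,-4 \right)} \right)} \left(g{\left(j{\left(0 \right)} \right)} + m\right) = \frac{-6 + 0 - 15}{3 + 5} \left(\left(\frac{1}{4} + \frac{\sqrt{2} \sqrt{-1 + \frac{1}{2} \cdot 0}}{8}\right) + \frac{1}{7}\right) = \frac{-6 + 0 - 15}{8} \left(\left(\frac{1}{4} + \frac{\sqrt{2} \sqrt{-1 + 0}}{8}\right) + \frac{1}{7}\right) = \frac{1}{8} \left(-21\right) \left(\left(\frac{1}{4} + \frac{\sqrt{2} \sqrt{-1}}{8}\right) + \frac{1}{7}\right) = - \frac{21 \left(\left(\frac{1}{4} + \frac{\sqrt{2} i}{8}\right) + \frac{1}{7}\right)}{8} = - \frac{21 \left(\left(\frac{1}{4} + \frac{i \sqrt{2}}{8}\right) + \frac{1}{7}\right)}{8} = - \frac{21 \left(\frac{11}{28} + \frac{i \sqrt{2}}{8}\right)}{8} = - \frac{33}{32} - \frac{21 i \sqrt{2}}{64}$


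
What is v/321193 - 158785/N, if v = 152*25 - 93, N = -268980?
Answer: 10399547873/17278898628 ≈ 0.60186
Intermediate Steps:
v = 3707 (v = 3800 - 93 = 3707)
v/321193 - 158785/N = 3707/321193 - 158785/(-268980) = 3707*(1/321193) - 158785*(-1/268980) = 3707/321193 + 31757/53796 = 10399547873/17278898628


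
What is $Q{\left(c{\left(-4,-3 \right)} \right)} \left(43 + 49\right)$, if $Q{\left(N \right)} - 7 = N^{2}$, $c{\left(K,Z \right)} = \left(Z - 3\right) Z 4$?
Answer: $477572$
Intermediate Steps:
$c{\left(K,Z \right)} = 4 Z \left(-3 + Z\right)$ ($c{\left(K,Z \right)} = \left(-3 + Z\right) 4 Z = 4 Z \left(-3 + Z\right)$)
$Q{\left(N \right)} = 7 + N^{2}$
$Q{\left(c{\left(-4,-3 \right)} \right)} \left(43 + 49\right) = \left(7 + \left(4 \left(-3\right) \left(-3 - 3\right)\right)^{2}\right) \left(43 + 49\right) = \left(7 + \left(4 \left(-3\right) \left(-6\right)\right)^{2}\right) 92 = \left(7 + 72^{2}\right) 92 = \left(7 + 5184\right) 92 = 5191 \cdot 92 = 477572$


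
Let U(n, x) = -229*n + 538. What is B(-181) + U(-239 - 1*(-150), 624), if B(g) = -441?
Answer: 20478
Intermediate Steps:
U(n, x) = 538 - 229*n
B(-181) + U(-239 - 1*(-150), 624) = -441 + (538 - 229*(-239 - 1*(-150))) = -441 + (538 - 229*(-239 + 150)) = -441 + (538 - 229*(-89)) = -441 + (538 + 20381) = -441 + 20919 = 20478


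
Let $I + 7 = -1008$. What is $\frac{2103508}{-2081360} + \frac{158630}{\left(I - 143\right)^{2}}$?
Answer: $- \frac{155660147807}{174439301940} \approx -0.89235$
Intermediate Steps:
$I = -1015$ ($I = -7 - 1008 = -1015$)
$\frac{2103508}{-2081360} + \frac{158630}{\left(I - 143\right)^{2}} = \frac{2103508}{-2081360} + \frac{158630}{\left(-1015 - 143\right)^{2}} = 2103508 \left(- \frac{1}{2081360}\right) + \frac{158630}{\left(-1158\right)^{2}} = - \frac{525877}{520340} + \frac{158630}{1340964} = - \frac{525877}{520340} + 158630 \cdot \frac{1}{1340964} = - \frac{525877}{520340} + \frac{79315}{670482} = - \frac{155660147807}{174439301940}$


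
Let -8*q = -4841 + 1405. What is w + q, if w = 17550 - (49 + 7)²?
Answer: 29687/2 ≈ 14844.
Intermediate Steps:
q = 859/2 (q = -(-4841 + 1405)/8 = -⅛*(-3436) = 859/2 ≈ 429.50)
w = 14414 (w = 17550 - 1*56² = 17550 - 1*3136 = 17550 - 3136 = 14414)
w + q = 14414 + 859/2 = 29687/2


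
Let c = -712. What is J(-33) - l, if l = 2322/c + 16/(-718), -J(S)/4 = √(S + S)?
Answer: 419647/127804 - 4*I*√66 ≈ 3.2835 - 32.496*I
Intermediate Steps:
J(S) = -4*√2*√S (J(S) = -4*√(S + S) = -4*√2*√S)
l = -419647/127804 (l = 2322/(-712) + 16/(-718) = 2322*(-1/712) + 16*(-1/718) = -1161/356 - 8/359 = -419647/127804 ≈ -3.2835)
J(-33) - l = -4*√2*√(-33) - 1*(-419647/127804) = -4*√2*I*√33 + 419647/127804 = -4*I*√66 + 419647/127804 = 419647/127804 - 4*I*√66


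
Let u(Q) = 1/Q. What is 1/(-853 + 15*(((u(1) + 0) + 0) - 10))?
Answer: -1/988 ≈ -0.0010121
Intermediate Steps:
1/(-853 + 15*(((u(1) + 0) + 0) - 10)) = 1/(-853 + 15*(((1/1 + 0) + 0) - 10)) = 1/(-853 + 15*(((1 + 0) + 0) - 10)) = 1/(-853 + 15*((1 + 0) - 10)) = 1/(-853 + 15*(1 - 10)) = 1/(-853 + 15*(-9)) = 1/(-853 - 135) = 1/(-988) = -1/988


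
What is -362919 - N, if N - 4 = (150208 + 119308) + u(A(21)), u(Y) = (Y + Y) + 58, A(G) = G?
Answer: -632539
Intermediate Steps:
u(Y) = 58 + 2*Y (u(Y) = 2*Y + 58 = 58 + 2*Y)
N = 269620 (N = 4 + ((150208 + 119308) + (58 + 2*21)) = 4 + (269516 + (58 + 42)) = 4 + (269516 + 100) = 4 + 269616 = 269620)
-362919 - N = -362919 - 1*269620 = -362919 - 269620 = -632539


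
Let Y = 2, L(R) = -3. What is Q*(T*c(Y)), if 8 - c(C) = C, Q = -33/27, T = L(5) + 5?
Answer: -44/3 ≈ -14.667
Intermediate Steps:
T = 2 (T = -3 + 5 = 2)
Q = -11/9 (Q = -33*1/27 = -11/9 ≈ -1.2222)
c(C) = 8 - C
Q*(T*c(Y)) = -22*(8 - 1*2)/9 = -22*(8 - 2)/9 = -22*6/9 = -11/9*12 = -44/3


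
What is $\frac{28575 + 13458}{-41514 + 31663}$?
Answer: $- \frac{42033}{9851} \approx -4.2669$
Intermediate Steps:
$\frac{28575 + 13458}{-41514 + 31663} = \frac{42033}{-9851} = 42033 \left(- \frac{1}{9851}\right) = - \frac{42033}{9851}$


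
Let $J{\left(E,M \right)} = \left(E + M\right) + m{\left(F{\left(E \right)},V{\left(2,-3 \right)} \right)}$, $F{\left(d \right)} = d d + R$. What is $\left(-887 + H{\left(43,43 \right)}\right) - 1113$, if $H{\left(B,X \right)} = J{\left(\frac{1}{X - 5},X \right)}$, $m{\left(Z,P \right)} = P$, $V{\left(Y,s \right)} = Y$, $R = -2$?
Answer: $- \frac{74289}{38} \approx -1955.0$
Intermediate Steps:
$F{\left(d \right)} = -2 + d^{2}$ ($F{\left(d \right)} = d d - 2 = d^{2} - 2 = -2 + d^{2}$)
$J{\left(E,M \right)} = 2 + E + M$ ($J{\left(E,M \right)} = \left(E + M\right) + 2 = 2 + E + M$)
$H{\left(B,X \right)} = 2 + X + \frac{1}{-5 + X}$ ($H{\left(B,X \right)} = 2 + \frac{1}{X - 5} + X = 2 + \frac{1}{-5 + X} + X = 2 + X + \frac{1}{-5 + X}$)
$\left(-887 + H{\left(43,43 \right)}\right) - 1113 = \left(-887 + \frac{1 + \left(-5 + 43\right) \left(2 + 43\right)}{-5 + 43}\right) - 1113 = \left(-887 + \frac{1 + 38 \cdot 45}{38}\right) - 1113 = \left(-887 + \frac{1 + 1710}{38}\right) - 1113 = \left(-887 + \frac{1}{38} \cdot 1711\right) - 1113 = \left(-887 + \frac{1711}{38}\right) - 1113 = - \frac{31995}{38} - 1113 = - \frac{74289}{38}$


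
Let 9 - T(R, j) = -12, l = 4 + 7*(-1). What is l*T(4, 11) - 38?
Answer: -101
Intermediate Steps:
l = -3 (l = 4 - 7 = -3)
T(R, j) = 21 (T(R, j) = 9 - 1*(-12) = 9 + 12 = 21)
l*T(4, 11) - 38 = -3*21 - 38 = -63 - 38 = -101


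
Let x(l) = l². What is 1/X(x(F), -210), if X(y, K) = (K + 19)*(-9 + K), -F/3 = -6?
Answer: 1/41829 ≈ 2.3907e-5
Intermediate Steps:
F = 18 (F = -3*(-6) = 18)
X(y, K) = (-9 + K)*(19 + K) (X(y, K) = (19 + K)*(-9 + K) = (-9 + K)*(19 + K))
1/X(x(F), -210) = 1/(-171 + (-210)² + 10*(-210)) = 1/(-171 + 44100 - 2100) = 1/41829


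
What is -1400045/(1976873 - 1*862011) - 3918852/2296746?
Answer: -421362607333/142253046614 ≈ -2.9621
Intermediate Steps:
-1400045/(1976873 - 1*862011) - 3918852/2296746 = -1400045/(1976873 - 862011) - 3918852*1/2296746 = -1400045/1114862 - 217714/127597 = -421362607333/142253046614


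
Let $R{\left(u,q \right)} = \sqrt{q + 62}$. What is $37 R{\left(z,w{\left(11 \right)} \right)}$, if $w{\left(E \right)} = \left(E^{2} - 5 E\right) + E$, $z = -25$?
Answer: $37 \sqrt{139} \approx 436.22$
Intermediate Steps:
$w{\left(E \right)} = E^{2} - 4 E$
$R{\left(u,q \right)} = \sqrt{62 + q}$
$37 R{\left(z,w{\left(11 \right)} \right)} = 37 \sqrt{62 + 11 \left(-4 + 11\right)} = 37 \sqrt{62 + 11 \cdot 7} = 37 \sqrt{62 + 77} = 37 \sqrt{139}$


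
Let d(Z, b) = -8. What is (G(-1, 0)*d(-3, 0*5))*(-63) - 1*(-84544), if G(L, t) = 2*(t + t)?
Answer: 84544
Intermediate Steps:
G(L, t) = 4*t (G(L, t) = 2*(2*t) = 4*t)
(G(-1, 0)*d(-3, 0*5))*(-63) - 1*(-84544) = ((4*0)*(-8))*(-63) - 1*(-84544) = (0*(-8))*(-63) + 84544 = 0*(-63) + 84544 = 0 + 84544 = 84544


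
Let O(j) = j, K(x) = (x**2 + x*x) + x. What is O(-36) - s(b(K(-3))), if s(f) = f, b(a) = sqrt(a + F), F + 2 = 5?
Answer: -36 - 3*sqrt(2) ≈ -40.243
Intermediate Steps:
F = 3 (F = -2 + 5 = 3)
K(x) = x + 2*x**2 (K(x) = (x**2 + x**2) + x = 2*x**2 + x = x + 2*x**2)
b(a) = sqrt(3 + a) (b(a) = sqrt(a + 3) = sqrt(3 + a))
O(-36) - s(b(K(-3))) = -36 - sqrt(3 - 3*(1 + 2*(-3))) = -36 - sqrt(3 - 3*(1 - 6)) = -36 - sqrt(3 - 3*(-5)) = -36 - sqrt(3 + 15) = -36 - sqrt(18) = -36 - 3*sqrt(2)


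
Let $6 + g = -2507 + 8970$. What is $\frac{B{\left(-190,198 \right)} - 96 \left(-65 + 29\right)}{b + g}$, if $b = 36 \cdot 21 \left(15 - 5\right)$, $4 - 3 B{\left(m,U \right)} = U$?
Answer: $\frac{10174}{42051} \approx 0.24194$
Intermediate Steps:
$B{\left(m,U \right)} = \frac{4}{3} - \frac{U}{3}$
$b = 7560$ ($b = 756 \cdot 10 = 7560$)
$g = 6457$ ($g = -6 + \left(-2507 + 8970\right) = -6 + 6463 = 6457$)
$\frac{B{\left(-190,198 \right)} - 96 \left(-65 + 29\right)}{b + g} = \frac{\left(\frac{4}{3} - 66\right) - 96 \left(-65 + 29\right)}{7560 + 6457} = \frac{\left(\frac{4}{3} - 66\right) - -3456}{14017} = \left(- \frac{194}{3} + 3456\right) \frac{1}{14017} = \frac{10174}{3} \cdot \frac{1}{14017} = \frac{10174}{42051}$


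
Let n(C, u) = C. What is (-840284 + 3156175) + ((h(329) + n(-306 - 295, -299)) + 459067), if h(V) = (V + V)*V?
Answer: 2990839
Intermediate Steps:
h(V) = 2*V² (h(V) = (2*V)*V = 2*V²)
(-840284 + 3156175) + ((h(329) + n(-306 - 295, -299)) + 459067) = (-840284 + 3156175) + ((2*329² + (-306 - 295)) + 459067) = 2315891 + ((2*108241 - 601) + 459067) = 2315891 + ((216482 - 601) + 459067) = 2315891 + (215881 + 459067) = 2315891 + 674948 = 2990839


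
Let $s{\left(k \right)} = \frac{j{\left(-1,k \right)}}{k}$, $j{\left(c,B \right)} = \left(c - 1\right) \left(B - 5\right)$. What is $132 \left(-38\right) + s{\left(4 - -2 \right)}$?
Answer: $- \frac{15049}{3} \approx -5016.3$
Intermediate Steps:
$j{\left(c,B \right)} = \left(-1 + c\right) \left(-5 + B\right)$
$s{\left(k \right)} = \frac{10 - 2 k}{k}$ ($s{\left(k \right)} = \frac{5 - k - -5 + k \left(-1\right)}{k} = \frac{5 - k + 5 - k}{k} = \frac{10 - 2 k}{k}$)
$132 \left(-38\right) + s{\left(4 - -2 \right)} = 132 \left(-38\right) - \left(2 - \frac{10}{4 - -2}\right) = -5016 - \left(2 - \frac{10}{4 + 2}\right) = -5016 - \left(2 - \frac{10}{6}\right) = -5016 + \left(-2 + 10 \cdot \frac{1}{6}\right) = -5016 + \left(-2 + \frac{5}{3}\right) = -5016 - \frac{1}{3} = - \frac{15049}{3}$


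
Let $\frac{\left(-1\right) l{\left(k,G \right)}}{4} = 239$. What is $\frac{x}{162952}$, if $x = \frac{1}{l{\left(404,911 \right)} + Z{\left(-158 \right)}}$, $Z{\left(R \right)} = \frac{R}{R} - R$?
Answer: $- \frac{1}{129872744} \approx -7.6998 \cdot 10^{-9}$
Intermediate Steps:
$l{\left(k,G \right)} = -956$ ($l{\left(k,G \right)} = \left(-4\right) 239 = -956$)
$Z{\left(R \right)} = 1 - R$
$x = - \frac{1}{797}$ ($x = \frac{1}{-956 + \left(1 - -158\right)} = \frac{1}{-956 + \left(1 + 158\right)} = \frac{1}{-956 + 159} = \frac{1}{-797} = - \frac{1}{797} \approx -0.0012547$)
$\frac{x}{162952} = - \frac{1}{797 \cdot 162952} = \left(- \frac{1}{797}\right) \frac{1}{162952} = - \frac{1}{129872744}$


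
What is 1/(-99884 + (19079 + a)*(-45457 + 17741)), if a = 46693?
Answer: -1/1823036636 ≈ -5.4854e-10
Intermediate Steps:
1/(-99884 + (19079 + a)*(-45457 + 17741)) = 1/(-99884 + (19079 + 46693)*(-45457 + 17741)) = 1/(-99884 + 65772*(-27716)) = 1/(-99884 - 1822936752) = 1/(-1823036636) = -1/1823036636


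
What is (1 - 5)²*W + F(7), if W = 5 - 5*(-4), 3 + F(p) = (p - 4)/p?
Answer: 2782/7 ≈ 397.43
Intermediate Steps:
F(p) = -3 + (-4 + p)/p (F(p) = -3 + (p - 4)/p = -3 + (-4 + p)/p)
W = 25 (W = 5 + 20 = 25)
(1 - 5)²*W + F(7) = (1 - 5)²*25 + (-2 - 4/7) = (-4)²*25 + (-2 - 4*⅐) = 16*25 + (-2 - 4/7) = 400 - 18/7 = 2782/7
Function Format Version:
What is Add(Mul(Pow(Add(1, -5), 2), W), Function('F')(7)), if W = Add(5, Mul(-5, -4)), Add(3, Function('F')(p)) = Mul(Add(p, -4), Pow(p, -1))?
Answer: Rational(2782, 7) ≈ 397.43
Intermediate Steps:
Function('F')(p) = Add(-3, Mul(Pow(p, -1), Add(-4, p))) (Function('F')(p) = Add(-3, Mul(Add(p, -4), Pow(p, -1))) = Add(-3, Mul(Add(-4, p), Pow(p, -1))) = Add(-3, Mul(Pow(p, -1), Add(-4, p))))
W = 25 (W = Add(5, 20) = 25)
Add(Mul(Pow(Add(1, -5), 2), W), Function('F')(7)) = Add(Mul(Pow(Add(1, -5), 2), 25), Add(-2, Mul(-4, Pow(7, -1)))) = Add(Mul(Pow(-4, 2), 25), Add(-2, Mul(-4, Rational(1, 7)))) = Add(Mul(16, 25), Add(-2, Rational(-4, 7))) = Add(400, Rational(-18, 7)) = Rational(2782, 7)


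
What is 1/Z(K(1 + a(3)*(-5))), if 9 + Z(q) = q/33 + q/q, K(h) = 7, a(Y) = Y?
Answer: -33/257 ≈ -0.12840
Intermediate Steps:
Z(q) = -8 + q/33 (Z(q) = -9 + (q/33 + q/q) = -9 + (q*(1/33) + 1) = -9 + (q/33 + 1) = -9 + (1 + q/33) = -8 + q/33)
1/Z(K(1 + a(3)*(-5))) = 1/(-8 + (1/33)*7) = 1/(-8 + 7/33) = 1/(-257/33) = -33/257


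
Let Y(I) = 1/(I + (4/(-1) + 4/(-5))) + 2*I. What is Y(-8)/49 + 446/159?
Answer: 25205/10176 ≈ 2.4769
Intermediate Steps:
Y(I) = 1/(-24/5 + I) + 2*I (Y(I) = 1/(I + (4*(-1) + 4*(-⅕))) + 2*I = 1/(I + (-4 - ⅘)) + 2*I = 1/(I - 24/5) + 2*I = 1/(-24/5 + I) + 2*I)
Y(-8)/49 + 446/159 = ((5 - 48*(-8) + 10*(-8)²)/(-24 + 5*(-8)))/49 + 446/159 = ((5 + 384 + 10*64)/(-24 - 40))*(1/49) + 446*(1/159) = ((5 + 384 + 640)/(-64))*(1/49) + 446/159 = -1/64*1029*(1/49) + 446/159 = -1029/64*1/49 + 446/159 = -21/64 + 446/159 = 25205/10176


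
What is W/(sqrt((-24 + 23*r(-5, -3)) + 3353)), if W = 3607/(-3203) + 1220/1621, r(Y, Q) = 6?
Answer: -1939287*sqrt(3467)/18000882421 ≈ -0.0063434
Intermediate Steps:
W = -1939287/5192063 (W = 3607*(-1/3203) + 1220*(1/1621) = -3607/3203 + 1220/1621 = -1939287/5192063 ≈ -0.37351)
W/(sqrt((-24 + 23*r(-5, -3)) + 3353)) = -1939287/(5192063*sqrt((-24 + 23*6) + 3353)) = -1939287/(5192063*sqrt((-24 + 138) + 3353)) = -1939287/(5192063*sqrt(114 + 3353)) = -1939287*sqrt(3467)/3467/5192063 = -1939287*sqrt(3467)/18000882421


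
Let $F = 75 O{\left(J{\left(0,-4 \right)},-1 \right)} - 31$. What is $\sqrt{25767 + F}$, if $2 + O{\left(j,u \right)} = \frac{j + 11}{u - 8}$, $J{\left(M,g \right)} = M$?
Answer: $\frac{\sqrt{229449}}{3} \approx 159.67$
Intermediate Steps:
$O{\left(j,u \right)} = -2 + \frac{11 + j}{-8 + u}$ ($O{\left(j,u \right)} = -2 + \frac{j + 11}{u - 8} = -2 + \frac{11 + j}{-8 + u}$)
$F = - \frac{818}{3}$ ($F = 75 \frac{27 + 0 - -2}{-8 - 1} - 31 = 75 \frac{27 + 0 + 2}{-9} - 31 = 75 \left(\left(- \frac{1}{9}\right) 29\right) - 31 = 75 \left(- \frac{29}{9}\right) - 31 = - \frac{725}{3} - 31 = - \frac{818}{3} \approx -272.67$)
$\sqrt{25767 + F} = \sqrt{25767 - \frac{818}{3}} = \sqrt{\frac{76483}{3}} = \frac{\sqrt{229449}}{3}$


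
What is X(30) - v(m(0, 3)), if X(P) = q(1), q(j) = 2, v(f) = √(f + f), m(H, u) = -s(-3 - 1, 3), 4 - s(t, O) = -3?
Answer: 2 - I*√14 ≈ 2.0 - 3.7417*I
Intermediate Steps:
s(t, O) = 7 (s(t, O) = 4 - 1*(-3) = 4 + 3 = 7)
m(H, u) = -7 (m(H, u) = -1*7 = -7)
v(f) = √2*√f (v(f) = √(2*f) = √2*√f)
X(P) = 2
X(30) - v(m(0, 3)) = 2 - √2*√(-7) = 2 - √2*I*√7 = 2 - I*√14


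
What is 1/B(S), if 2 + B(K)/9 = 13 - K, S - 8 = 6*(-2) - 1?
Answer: 1/144 ≈ 0.0069444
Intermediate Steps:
S = -5 (S = 8 + (6*(-2) - 1) = 8 + (-12 - 1) = 8 - 13 = -5)
B(K) = 99 - 9*K (B(K) = -18 + 9*(13 - K) = -18 + (117 - 9*K) = 99 - 9*K)
1/B(S) = 1/(99 - 9*(-5)) = 1/(99 + 45) = 1/144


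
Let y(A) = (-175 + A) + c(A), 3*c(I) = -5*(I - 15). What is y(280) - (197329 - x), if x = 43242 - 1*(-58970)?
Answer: -286361/3 ≈ -95454.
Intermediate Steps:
x = 102212 (x = 43242 + 58970 = 102212)
c(I) = 25 - 5*I/3 (c(I) = (-5*(I - 15))/3 = (-5*(-15 + I))/3 = (75 - 5*I)/3 = 25 - 5*I/3)
y(A) = -150 - 2*A/3 (y(A) = (-175 + A) + (25 - 5*A/3) = -150 - 2*A/3)
y(280) - (197329 - x) = (-150 - 2/3*280) - (197329 - 1*102212) = (-150 - 560/3) - (197329 - 102212) = -1010/3 - 1*95117 = -1010/3 - 95117 = -286361/3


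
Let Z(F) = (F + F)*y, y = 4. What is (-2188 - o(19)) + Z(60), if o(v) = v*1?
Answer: -1727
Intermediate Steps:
o(v) = v
Z(F) = 8*F (Z(F) = (F + F)*4 = (2*F)*4 = 8*F)
(-2188 - o(19)) + Z(60) = (-2188 - 1*19) + 8*60 = (-2188 - 19) + 480 = -2207 + 480 = -1727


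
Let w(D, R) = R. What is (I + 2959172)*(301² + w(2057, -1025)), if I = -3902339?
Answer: -84485127192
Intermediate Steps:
(I + 2959172)*(301² + w(2057, -1025)) = (-3902339 + 2959172)*(301² - 1025) = -943167*(90601 - 1025) = -943167*89576 = -84485127192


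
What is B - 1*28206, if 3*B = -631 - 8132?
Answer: -31127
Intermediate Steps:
B = -2921 (B = (-631 - 8132)/3 = (1/3)*(-8763) = -2921)
B - 1*28206 = -2921 - 1*28206 = -2921 - 28206 = -31127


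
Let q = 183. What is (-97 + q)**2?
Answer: 7396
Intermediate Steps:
(-97 + q)**2 = (-97 + 183)**2 = 86**2 = 7396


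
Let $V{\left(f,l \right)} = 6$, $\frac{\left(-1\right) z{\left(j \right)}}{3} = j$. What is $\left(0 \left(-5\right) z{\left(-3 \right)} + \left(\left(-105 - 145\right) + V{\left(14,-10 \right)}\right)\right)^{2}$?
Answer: $59536$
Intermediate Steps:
$z{\left(j \right)} = - 3 j$
$\left(0 \left(-5\right) z{\left(-3 \right)} + \left(\left(-105 - 145\right) + V{\left(14,-10 \right)}\right)\right)^{2} = \left(0 \left(-5\right) \left(\left(-3\right) \left(-3\right)\right) + \left(\left(-105 - 145\right) + 6\right)\right)^{2} = \left(0 \cdot 9 + \left(-250 + 6\right)\right)^{2} = \left(0 - 244\right)^{2} = \left(-244\right)^{2} = 59536$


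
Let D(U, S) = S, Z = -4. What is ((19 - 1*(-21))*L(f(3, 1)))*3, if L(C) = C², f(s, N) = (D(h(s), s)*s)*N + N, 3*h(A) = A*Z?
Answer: 12000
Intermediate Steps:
h(A) = -4*A/3 (h(A) = (A*(-4))/3 = (-4*A)/3 = -4*A/3)
f(s, N) = N + N*s² (f(s, N) = (s*s)*N + N = s²*N + N = N*s² + N = N + N*s²)
((19 - 1*(-21))*L(f(3, 1)))*3 = ((19 - 1*(-21))*(1*(1 + 3²))²)*3 = ((19 + 21)*(1*(1 + 9))²)*3 = (40*(1*10)²)*3 = (40*10²)*3 = (40*100)*3 = 4000*3 = 12000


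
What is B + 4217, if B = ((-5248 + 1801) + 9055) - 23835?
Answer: -14010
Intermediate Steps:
B = -18227 (B = (-3447 + 9055) - 23835 = 5608 - 23835 = -18227)
B + 4217 = -18227 + 4217 = -14010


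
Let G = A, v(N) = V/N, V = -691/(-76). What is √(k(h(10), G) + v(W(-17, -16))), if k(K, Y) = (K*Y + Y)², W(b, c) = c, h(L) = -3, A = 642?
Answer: √38090535095/152 ≈ 1284.0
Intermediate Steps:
V = 691/76 (V = -691*(-1/76) = 691/76 ≈ 9.0921)
v(N) = 691/(76*N)
G = 642
k(K, Y) = (Y + K*Y)²
√(k(h(10), G) + v(W(-17, -16))) = √(642²*(1 - 3)² + (691/76)/(-16)) = √(412164*(-2)² + (691/76)*(-1/16)) = √(412164*4 - 691/1216) = √(1648656 - 691/1216) = √(2004765005/1216) = √38090535095/152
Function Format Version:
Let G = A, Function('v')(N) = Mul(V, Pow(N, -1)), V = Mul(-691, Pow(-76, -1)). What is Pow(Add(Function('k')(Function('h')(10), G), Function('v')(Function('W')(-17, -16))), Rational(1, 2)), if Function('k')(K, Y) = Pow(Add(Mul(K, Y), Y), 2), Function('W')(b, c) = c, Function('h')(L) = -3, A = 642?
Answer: Mul(Rational(1, 152), Pow(38090535095, Rational(1, 2))) ≈ 1284.0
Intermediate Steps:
V = Rational(691, 76) (V = Mul(-691, Rational(-1, 76)) = Rational(691, 76) ≈ 9.0921)
Function('v')(N) = Mul(Rational(691, 76), Pow(N, -1))
G = 642
Function('k')(K, Y) = Pow(Add(Y, Mul(K, Y)), 2)
Pow(Add(Function('k')(Function('h')(10), G), Function('v')(Function('W')(-17, -16))), Rational(1, 2)) = Pow(Add(Mul(Pow(642, 2), Pow(Add(1, -3), 2)), Mul(Rational(691, 76), Pow(-16, -1))), Rational(1, 2)) = Pow(Add(Mul(412164, Pow(-2, 2)), Mul(Rational(691, 76), Rational(-1, 16))), Rational(1, 2)) = Pow(Add(Mul(412164, 4), Rational(-691, 1216)), Rational(1, 2)) = Pow(Add(1648656, Rational(-691, 1216)), Rational(1, 2)) = Pow(Rational(2004765005, 1216), Rational(1, 2)) = Mul(Rational(1, 152), Pow(38090535095, Rational(1, 2)))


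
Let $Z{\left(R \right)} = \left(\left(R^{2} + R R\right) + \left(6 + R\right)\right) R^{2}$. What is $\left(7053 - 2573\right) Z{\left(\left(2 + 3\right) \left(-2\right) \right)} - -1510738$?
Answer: $89318738$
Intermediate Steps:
$Z{\left(R \right)} = R^{2} \left(6 + R + 2 R^{2}\right)$ ($Z{\left(R \right)} = \left(\left(R^{2} + R^{2}\right) + \left(6 + R\right)\right) R^{2} = \left(2 R^{2} + \left(6 + R\right)\right) R^{2} = \left(6 + R + 2 R^{2}\right) R^{2} = R^{2} \left(6 + R + 2 R^{2}\right)$)
$\left(7053 - 2573\right) Z{\left(\left(2 + 3\right) \left(-2\right) \right)} - -1510738 = \left(7053 - 2573\right) \left(\left(2 + 3\right) \left(-2\right)\right)^{2} \left(6 + \left(2 + 3\right) \left(-2\right) + 2 \left(\left(2 + 3\right) \left(-2\right)\right)^{2}\right) - -1510738 = 4480 \left(5 \left(-2\right)\right)^{2} \left(6 + 5 \left(-2\right) + 2 \left(5 \left(-2\right)\right)^{2}\right) + 1510738 = 4480 \left(-10\right)^{2} \left(6 - 10 + 2 \left(-10\right)^{2}\right) + 1510738 = 4480 \cdot 100 \left(6 - 10 + 2 \cdot 100\right) + 1510738 = 4480 \cdot 100 \left(6 - 10 + 200\right) + 1510738 = 4480 \cdot 100 \cdot 196 + 1510738 = 4480 \cdot 19600 + 1510738 = 87808000 + 1510738 = 89318738$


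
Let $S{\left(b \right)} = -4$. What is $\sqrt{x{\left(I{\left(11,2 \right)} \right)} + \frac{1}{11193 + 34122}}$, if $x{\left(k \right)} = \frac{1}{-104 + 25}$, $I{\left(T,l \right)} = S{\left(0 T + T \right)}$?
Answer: $\frac{2 i \sqrt{4498324385}}{1193295} \approx 0.11241 i$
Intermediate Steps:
$I{\left(T,l \right)} = -4$
$x{\left(k \right)} = - \frac{1}{79}$ ($x{\left(k \right)} = \frac{1}{-79} = - \frac{1}{79}$)
$\sqrt{x{\left(I{\left(11,2 \right)} \right)} + \frac{1}{11193 + 34122}} = \sqrt{- \frac{1}{79} + \frac{1}{11193 + 34122}} = \sqrt{- \frac{1}{79} + \frac{1}{45315}} = \sqrt{- \frac{45236}{3579885}} = \frac{2 i \sqrt{4498324385}}{1193295}$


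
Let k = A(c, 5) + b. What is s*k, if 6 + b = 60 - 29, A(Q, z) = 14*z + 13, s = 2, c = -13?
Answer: 216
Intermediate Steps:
A(Q, z) = 13 + 14*z
b = 25 (b = -6 + (60 - 29) = -6 + 31 = 25)
k = 108 (k = (13 + 14*5) + 25 = (13 + 70) + 25 = 83 + 25 = 108)
s*k = 2*108 = 216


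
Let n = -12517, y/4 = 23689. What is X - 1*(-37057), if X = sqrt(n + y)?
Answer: 37057 + sqrt(82239) ≈ 37344.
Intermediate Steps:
y = 94756 (y = 4*23689 = 94756)
X = sqrt(82239) (X = sqrt(-12517 + 94756) = sqrt(82239) ≈ 286.77)
X - 1*(-37057) = sqrt(82239) - 1*(-37057) = sqrt(82239) + 37057 = 37057 + sqrt(82239)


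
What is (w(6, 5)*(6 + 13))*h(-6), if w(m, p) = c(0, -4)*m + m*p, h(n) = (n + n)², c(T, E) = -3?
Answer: 32832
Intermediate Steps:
h(n) = 4*n² (h(n) = (2*n)² = 4*n²)
w(m, p) = -3*m + m*p
(w(6, 5)*(6 + 13))*h(-6) = ((6*(-3 + 5))*(6 + 13))*(4*(-6)²) = ((6*2)*19)*(4*36) = (12*19)*144 = 228*144 = 32832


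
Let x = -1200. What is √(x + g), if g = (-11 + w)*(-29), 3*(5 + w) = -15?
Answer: I*√591 ≈ 24.31*I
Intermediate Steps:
w = -10 (w = -5 + (⅓)*(-15) = -5 - 5 = -10)
g = 609 (g = (-11 - 10)*(-29) = -21*(-29) = 609)
√(x + g) = √(-1200 + 609) = √(-591) = I*√591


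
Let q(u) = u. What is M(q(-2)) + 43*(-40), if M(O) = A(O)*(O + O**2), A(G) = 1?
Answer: -1718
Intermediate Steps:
M(O) = O + O**2 (M(O) = 1*(O + O**2) = O + O**2)
M(q(-2)) + 43*(-40) = -2*(1 - 2) + 43*(-40) = -2*(-1) - 1720 = 2 - 1720 = -1718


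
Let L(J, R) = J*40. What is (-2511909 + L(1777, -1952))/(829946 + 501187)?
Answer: -2440829/1331133 ≈ -1.8336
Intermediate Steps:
L(J, R) = 40*J
(-2511909 + L(1777, -1952))/(829946 + 501187) = (-2511909 + 40*1777)/(829946 + 501187) = (-2511909 + 71080)/1331133 = -2440829*1/1331133 = -2440829/1331133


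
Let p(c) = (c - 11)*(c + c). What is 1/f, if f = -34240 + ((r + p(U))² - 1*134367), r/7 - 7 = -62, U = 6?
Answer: 1/29418 ≈ 3.3993e-5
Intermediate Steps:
p(c) = 2*c*(-11 + c) (p(c) = (-11 + c)*(2*c) = 2*c*(-11 + c))
r = -385 (r = 49 + 7*(-62) = 49 - 434 = -385)
f = 29418 (f = -34240 + ((-385 + 2*6*(-11 + 6))² - 1*134367) = -34240 + ((-385 + 2*6*(-5))² - 134367) = -34240 + ((-385 - 60)² - 134367) = -34240 + ((-445)² - 134367) = -34240 + (198025 - 134367) = -34240 + 63658 = 29418)
1/f = 1/29418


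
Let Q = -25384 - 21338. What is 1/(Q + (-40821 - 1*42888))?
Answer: -1/130431 ≈ -7.6669e-6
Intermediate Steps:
Q = -46722
1/(Q + (-40821 - 1*42888)) = 1/(-46722 + (-40821 - 1*42888)) = 1/(-46722 + (-40821 - 42888)) = 1/(-46722 - 83709) = 1/(-130431) = -1/130431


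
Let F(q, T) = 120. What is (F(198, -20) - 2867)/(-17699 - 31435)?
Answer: 2747/49134 ≈ 0.055908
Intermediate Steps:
(F(198, -20) - 2867)/(-17699 - 31435) = (120 - 2867)/(-17699 - 31435) = -2747/(-49134) = -2747*(-1/49134) = 2747/49134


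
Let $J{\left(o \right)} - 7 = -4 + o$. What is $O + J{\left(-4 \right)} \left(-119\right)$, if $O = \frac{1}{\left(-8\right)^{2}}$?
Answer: $\frac{7617}{64} \approx 119.02$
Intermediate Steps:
$J{\left(o \right)} = 3 + o$ ($J{\left(o \right)} = 7 + \left(-4 + o\right) = 3 + o$)
$O = \frac{1}{64} \approx 0.015625$
$O + J{\left(-4 \right)} \left(-119\right) = \frac{1}{64} + \left(3 - 4\right) \left(-119\right) = \frac{1}{64} - -119 = \frac{1}{64} + 119 = \frac{7617}{64}$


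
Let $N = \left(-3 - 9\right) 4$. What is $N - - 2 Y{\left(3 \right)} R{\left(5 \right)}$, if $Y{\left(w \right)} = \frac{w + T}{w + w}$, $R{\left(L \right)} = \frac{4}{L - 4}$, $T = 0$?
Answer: $-44$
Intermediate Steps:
$R{\left(L \right)} = \frac{4}{-4 + L}$
$Y{\left(w \right)} = \frac{1}{2}$ ($Y{\left(w \right)} = \frac{w + 0}{w + w} = \frac{w}{2 w} = w \frac{1}{2 w} = \frac{1}{2}$)
$N = -48$ ($N = \left(-12\right) 4 = -48$)
$N - - 2 Y{\left(3 \right)} R{\left(5 \right)} = -48 - \left(-2\right) \frac{1}{2} \frac{4}{-4 + 5} = -48 - - \frac{4}{1} = -48 - - 4 \cdot 1 = -48 - \left(-1\right) 4 = -48 - -4 = -48 + 4 = -44$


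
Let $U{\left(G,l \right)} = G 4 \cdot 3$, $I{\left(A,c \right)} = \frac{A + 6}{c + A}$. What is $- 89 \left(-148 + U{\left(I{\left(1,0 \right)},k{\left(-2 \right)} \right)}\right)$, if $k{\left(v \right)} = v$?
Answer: $5696$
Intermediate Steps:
$I{\left(A,c \right)} = \frac{6 + A}{A + c}$
$U{\left(G,l \right)} = 12 G$ ($U{\left(G,l \right)} = 4 G 3 = 12 G$)
$- 89 \left(-148 + U{\left(I{\left(1,0 \right)},k{\left(-2 \right)} \right)}\right) = - 89 \left(-148 + 12 \frac{6 + 1}{1 + 0}\right) = - 89 \left(-148 + 12 \cdot 1^{-1} \cdot 7\right) = - 89 \left(-148 + 12 \cdot 1 \cdot 7\right) = - 89 \left(-148 + 12 \cdot 7\right) = - 89 \left(-148 + 84\right) = \left(-89\right) \left(-64\right) = 5696$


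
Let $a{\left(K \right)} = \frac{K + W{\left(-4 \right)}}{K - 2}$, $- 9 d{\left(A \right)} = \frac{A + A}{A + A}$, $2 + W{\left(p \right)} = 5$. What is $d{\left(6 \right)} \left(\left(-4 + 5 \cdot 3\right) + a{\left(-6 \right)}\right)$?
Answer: $- \frac{91}{72} \approx -1.2639$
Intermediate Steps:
$W{\left(p \right)} = 3$ ($W{\left(p \right)} = -2 + 5 = 3$)
$d{\left(A \right)} = - \frac{1}{9}$ ($d{\left(A \right)} = - \frac{\left(A + A\right) \frac{1}{A + A}}{9} = - \frac{2 A \frac{1}{2 A}}{9} = \left(- \frac{1}{9}\right) 1 = - \frac{1}{9}$)
$a{\left(K \right)} = \frac{3 + K}{-2 + K}$ ($a{\left(K \right)} = \frac{K + 3}{K - 2} = \frac{3 + K}{-2 + K}$)
$d{\left(6 \right)} \left(\left(-4 + 5 \cdot 3\right) + a{\left(-6 \right)}\right) = - \frac{\left(-4 + 5 \cdot 3\right) + \frac{3 - 6}{-2 - 6}}{9} = - \frac{\left(-4 + 15\right) + \frac{1}{-8} \left(-3\right)}{9} = - \frac{11 - - \frac{3}{8}}{9} = - \frac{11 + \frac{3}{8}}{9} = \left(- \frac{1}{9}\right) \frac{91}{8} = - \frac{91}{72}$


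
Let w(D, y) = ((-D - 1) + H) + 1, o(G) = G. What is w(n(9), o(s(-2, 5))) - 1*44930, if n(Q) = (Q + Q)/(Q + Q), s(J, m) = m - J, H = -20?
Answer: -44951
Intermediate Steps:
n(Q) = 1 (n(Q) = (2*Q)/((2*Q)) = (2*Q)*(1/(2*Q)) = 1)
w(D, y) = -20 - D (w(D, y) = ((-D - 1) - 20) + 1 = ((-1 - D) - 20) + 1 = (-21 - D) + 1 = -20 - D)
w(n(9), o(s(-2, 5))) - 1*44930 = (-20 - 1*1) - 1*44930 = (-20 - 1) - 44930 = -21 - 44930 = -44951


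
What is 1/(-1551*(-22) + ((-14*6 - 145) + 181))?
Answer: 1/34074 ≈ 2.9348e-5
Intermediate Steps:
1/(-1551*(-22) + ((-14*6 - 145) + 181)) = 1/(34122 + ((-84 - 145) + 181)) = 1/(34122 + (-229 + 181)) = 1/(34122 - 48) = 1/34074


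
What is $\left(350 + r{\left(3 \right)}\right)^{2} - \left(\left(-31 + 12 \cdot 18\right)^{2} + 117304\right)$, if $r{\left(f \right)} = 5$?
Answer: $-25504$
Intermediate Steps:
$\left(350 + r{\left(3 \right)}\right)^{2} - \left(\left(-31 + 12 \cdot 18\right)^{2} + 117304\right) = \left(350 + 5\right)^{2} - \left(\left(-31 + 12 \cdot 18\right)^{2} + 117304\right) = 355^{2} - \left(\left(-31 + 216\right)^{2} + 117304\right) = 126025 - \left(185^{2} + 117304\right) = 126025 - \left(34225 + 117304\right) = 126025 - 151529 = -25504$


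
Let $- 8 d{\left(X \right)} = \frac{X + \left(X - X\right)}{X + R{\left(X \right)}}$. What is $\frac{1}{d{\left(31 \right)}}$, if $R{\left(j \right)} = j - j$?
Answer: $-8$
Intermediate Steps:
$R{\left(j \right)} = 0$
$d{\left(X \right)} = - \frac{1}{8}$ ($d{\left(X \right)} = - \frac{\left(X + \left(X - X\right)\right) \frac{1}{X + 0}}{8} = - \frac{\left(X + 0\right) \frac{1}{X}}{8} = - \frac{X \frac{1}{X}}{8} = \left(- \frac{1}{8}\right) 1 = - \frac{1}{8}$)
$\frac{1}{d{\left(31 \right)}} = \frac{1}{- \frac{1}{8}} = -8$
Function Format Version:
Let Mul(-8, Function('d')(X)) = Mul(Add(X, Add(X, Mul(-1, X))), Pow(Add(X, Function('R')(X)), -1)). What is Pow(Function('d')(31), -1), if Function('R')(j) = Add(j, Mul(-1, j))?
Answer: -8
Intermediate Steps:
Function('R')(j) = 0
Function('d')(X) = Rational(-1, 8) (Function('d')(X) = Mul(Rational(-1, 8), Mul(Add(X, Add(X, Mul(-1, X))), Pow(Add(X, 0), -1))) = Mul(Rational(-1, 8), Mul(Add(X, 0), Pow(X, -1))) = Mul(Rational(-1, 8), Mul(X, Pow(X, -1))) = Mul(Rational(-1, 8), 1) = Rational(-1, 8))
Pow(Function('d')(31), -1) = Pow(Rational(-1, 8), -1) = -8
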